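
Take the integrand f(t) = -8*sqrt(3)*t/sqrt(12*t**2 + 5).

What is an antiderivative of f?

The substitution u = 4*t**2 + 5/3 works: f is exactly (dF/du)*(du/dt) for that inner function.
Check: d/dt[-2*sqrt(3)*sqrt(12*t**2 + 5)/3] = -8*sqrt(3)*t/sqrt(12*t**2 + 5) = f(t).

An antiderivative is F(t) = -2*sqrt(3)*sqrt(12*t**2 + 5)/3.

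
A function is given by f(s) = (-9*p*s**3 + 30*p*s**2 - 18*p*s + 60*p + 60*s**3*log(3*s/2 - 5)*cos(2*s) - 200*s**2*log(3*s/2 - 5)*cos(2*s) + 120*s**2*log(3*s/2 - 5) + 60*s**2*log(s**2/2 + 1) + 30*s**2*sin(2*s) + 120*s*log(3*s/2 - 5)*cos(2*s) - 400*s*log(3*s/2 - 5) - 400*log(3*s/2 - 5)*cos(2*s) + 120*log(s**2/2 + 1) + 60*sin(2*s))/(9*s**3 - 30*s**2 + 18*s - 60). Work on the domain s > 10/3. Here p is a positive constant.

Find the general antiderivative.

An antiderivative F(s) passes only if d/ds[F] lands on f(s) exactly.
Check: d/ds[(-3*p*s - 10*(-2*log(s**2/2 + 1) - sin(2*s))*log(3*s/2 - 5))/3] = (-9*p*s**3 + 30*p*s**2 - 18*p*s + 60*p + 60*s**3*log(3*s/2 - 5)*cos(2*s) - 200*s**2*log(3*s/2 - 5)*cos(2*s) + 120*s**2*log(3*s/2 - 5) + 60*s**2*log(s**2/2 + 1) + 30*s**2*sin(2*s) + 120*s*log(3*s/2 - 5)*cos(2*s) - 400*s*log(3*s/2 - 5) - 400*log(3*s/2 - 5)*cos(2*s) + 120*log(s**2/2 + 1) + 60*sin(2*s))/(9*s**3 - 30*s**2 + 18*s - 60) = f(s).

F(s) = (-3*p*s - 10*(-2*log(s**2/2 + 1) - sin(2*s))*log(3*s/2 - 5))/3 + C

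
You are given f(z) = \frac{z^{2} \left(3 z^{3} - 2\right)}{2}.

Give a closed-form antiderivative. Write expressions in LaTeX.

For F(z) to be correct the identity F'(z) - f(z) = 0 must hold.
Check: d/dz[\frac{z^{6}}{4} - \frac{z^{3}}{3}] = \frac{3 z^{5}}{2} - z^{2}, which equals f(z).

An antiderivative is F(z) = \frac{z^{6}}{4} - \frac{z^{3}}{3}.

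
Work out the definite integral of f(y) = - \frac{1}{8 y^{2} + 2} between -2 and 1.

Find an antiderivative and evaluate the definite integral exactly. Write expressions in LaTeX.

Antiderivative: F(y) = - \frac{\operatorname{atan}{\left(2 y \right)}}{4}; value = - \frac{\operatorname{atan}{\left(4 \right)}}{4} - \frac{\operatorname{atan}{\left(2 \right)}}{4}

A first test for any F(y): its y-derivative must equal f(y) identically.
F(y) = - \frac{\operatorname{atan}{\left(2 y \right)}}{4} is an antiderivative of f.
Check: d/dy[- \frac{\operatorname{atan}{\left(2 y \right)}}{4}] = - \frac{1}{8 y^{2} + 2} = f(y).
F(1) = - \frac{\operatorname{atan}{\left(2 \right)}}{4}; F(-2) = \frac{\operatorname{atan}{\left(4 \right)}}{4}.
Integral = F(1) - F(-2) = - \frac{\operatorname{atan}{\left(4 \right)}}{4} - \frac{\operatorname{atan}{\left(2 \right)}}{4}.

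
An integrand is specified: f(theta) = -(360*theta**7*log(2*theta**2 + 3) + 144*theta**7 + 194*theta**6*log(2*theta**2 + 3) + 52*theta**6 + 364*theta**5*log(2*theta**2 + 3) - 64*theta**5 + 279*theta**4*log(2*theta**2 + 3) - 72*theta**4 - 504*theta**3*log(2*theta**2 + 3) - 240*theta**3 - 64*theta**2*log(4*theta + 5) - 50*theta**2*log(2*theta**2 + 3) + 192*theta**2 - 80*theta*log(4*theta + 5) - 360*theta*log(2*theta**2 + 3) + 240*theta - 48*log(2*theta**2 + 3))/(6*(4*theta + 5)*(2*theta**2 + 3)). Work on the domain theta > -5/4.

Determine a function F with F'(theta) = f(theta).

An antiderivative is F(theta) = (-9*theta**5 + 8*theta**4 - 6*theta**3 + 12*theta**2 + 4*log(4*theta + 5) - 12)*log(2*theta**2 + 3)/6.

Recognize the product-rule pattern: f = u'v + uv' with u = -3*theta**5/2 + 4*theta**4/3 - theta**3 + 2*theta**2 + 2*log(4*theta + 5)/3 - 2, v = log(2*theta**2 + 3), so integration by parts undoes it.
Check: d/dtheta[(-9*theta**5 + 8*theta**4 - 6*theta**3 + 12*theta**2 + 4*log(4*theta + 5) - 12)*log(2*theta**2 + 3)/6] = (-360*theta**7*log(2*theta**2 + 3) - 144*theta**7 - 194*theta**6*log(2*theta**2 + 3) - 52*theta**6 - 364*theta**5*log(2*theta**2 + 3) + 64*theta**5 - 279*theta**4*log(2*theta**2 + 3) + 72*theta**4 + 504*theta**3*log(2*theta**2 + 3) + 240*theta**3 + 64*theta**2*log(4*theta + 5) + 50*theta**2*log(2*theta**2 + 3) - 192*theta**2 + 80*theta*log(4*theta + 5) + 360*theta*log(2*theta**2 + 3) - 240*theta + 48*log(2*theta**2 + 3))/(48*theta**3 + 60*theta**2 + 72*theta + 90), which equals f(theta).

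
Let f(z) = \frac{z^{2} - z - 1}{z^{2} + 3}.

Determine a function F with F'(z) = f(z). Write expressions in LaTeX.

Check any antiderivative F(z) by computing F'(z) and comparing it with f(z).
Check: d/dz[\frac{6 z - 3 \log{\left(z^{2} + 3 \right)} - 8 \sqrt{3} \operatorname{atan}{\left(\frac{\sqrt{3} z}{3} \right)}}{6}] = \frac{z^{2} - z - 1}{z^{2} + 3} = f(z).

An antiderivative is F(z) = \frac{6 z - 3 \log{\left(z^{2} + 3 \right)} - 8 \sqrt{3} \operatorname{atan}{\left(\frac{\sqrt{3} z}{3} \right)}}{6}.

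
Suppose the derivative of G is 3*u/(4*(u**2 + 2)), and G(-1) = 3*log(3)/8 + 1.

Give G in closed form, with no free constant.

G(u) = 3*log(u**2 + 2)/8 + 1

The substitution w = u**2 + 2 works: G'(u) is exactly (dG/dw)*(dw/du) for that inner function.
A general antiderivative is 3*log(u**2 + 2)/8 + C.
The condition gives C = 3*log(3)/8 + 1 - (3*log(3)/8) = 1.
So G(u) = 3*log(u**2 + 2)/8 + 1.
Check: d/du[3*log(u**2 + 2)/8 + 1] = 3*u/(4*u**2 + 8), which equals G'(u).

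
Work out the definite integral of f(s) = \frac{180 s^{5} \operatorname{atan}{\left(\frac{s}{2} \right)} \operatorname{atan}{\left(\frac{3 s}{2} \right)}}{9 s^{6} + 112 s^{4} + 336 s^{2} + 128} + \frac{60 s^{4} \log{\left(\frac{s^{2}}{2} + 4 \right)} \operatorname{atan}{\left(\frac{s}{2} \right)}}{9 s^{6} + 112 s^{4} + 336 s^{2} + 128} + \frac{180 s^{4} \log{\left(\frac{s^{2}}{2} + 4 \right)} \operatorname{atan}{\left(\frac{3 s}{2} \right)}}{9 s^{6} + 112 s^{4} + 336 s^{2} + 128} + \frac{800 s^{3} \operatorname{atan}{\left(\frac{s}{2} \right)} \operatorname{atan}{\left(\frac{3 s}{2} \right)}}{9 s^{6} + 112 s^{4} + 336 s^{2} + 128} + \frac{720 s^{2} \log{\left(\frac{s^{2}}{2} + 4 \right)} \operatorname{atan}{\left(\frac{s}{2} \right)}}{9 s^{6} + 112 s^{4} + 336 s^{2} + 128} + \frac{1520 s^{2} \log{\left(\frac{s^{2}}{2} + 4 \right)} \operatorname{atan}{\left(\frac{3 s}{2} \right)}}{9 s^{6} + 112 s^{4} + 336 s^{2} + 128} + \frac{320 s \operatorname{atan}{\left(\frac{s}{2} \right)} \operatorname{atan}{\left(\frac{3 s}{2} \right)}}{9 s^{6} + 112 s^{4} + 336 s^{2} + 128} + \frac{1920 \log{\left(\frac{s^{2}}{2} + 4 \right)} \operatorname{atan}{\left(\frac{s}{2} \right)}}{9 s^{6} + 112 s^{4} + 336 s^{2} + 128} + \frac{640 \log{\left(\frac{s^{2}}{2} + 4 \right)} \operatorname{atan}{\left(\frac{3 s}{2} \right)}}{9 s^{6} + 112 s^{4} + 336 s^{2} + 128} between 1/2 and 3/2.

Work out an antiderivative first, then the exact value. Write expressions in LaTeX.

Integrate term by term and add the pieces.
F(s) = 10 \log{\left(\frac{s^{2}}{2} + 4 \right)} \operatorname{atan}{\left(\frac{s}{2} \right)} \operatorname{atan}{\left(\frac{3 s}{2} \right)} is an antiderivative of f.
Check: d/ds[10 \log{\left(\frac{s^{2}}{2} + 4 \right)} \operatorname{atan}{\left(\frac{s}{2} \right)} \operatorname{atan}{\left(\frac{3 s}{2} \right)}] = \frac{180 s^{5} \operatorname{atan}{\left(\frac{s}{2} \right)} \operatorname{atan}{\left(\frac{3 s}{2} \right)} + 60 s^{4} \log{\left(\frac{s^{2}}{2} + 4 \right)} \operatorname{atan}{\left(\frac{s}{2} \right)} + 180 s^{4} \log{\left(\frac{s^{2}}{2} + 4 \right)} \operatorname{atan}{\left(\frac{3 s}{2} \right)} + 800 s^{3} \operatorname{atan}{\left(\frac{s}{2} \right)} \operatorname{atan}{\left(\frac{3 s}{2} \right)} + 720 s^{2} \log{\left(\frac{s^{2}}{2} + 4 \right)} \operatorname{atan}{\left(\frac{s}{2} \right)} + 1520 s^{2} \log{\left(\frac{s^{2}}{2} + 4 \right)} \operatorname{atan}{\left(\frac{3 s}{2} \right)} + 320 s \operatorname{atan}{\left(\frac{s}{2} \right)} \operatorname{atan}{\left(\frac{3 s}{2} \right)} + 1920 \log{\left(\frac{s^{2}}{2} + 4 \right)} \operatorname{atan}{\left(\frac{s}{2} \right)} + 640 \log{\left(\frac{s^{2}}{2} + 4 \right)} \operatorname{atan}{\left(\frac{3 s}{2} \right)}}{9 s^{6} + 112 s^{4} + 336 s^{2} + 128}, which equals f(s).
F(3/2) = 10 \log{\left(\frac{41}{8} \right)} \operatorname{atan}{\left(\frac{3}{4} \right)} \operatorname{atan}{\left(\frac{9}{4} \right)}; F(1/2) = 10 \log{\left(\frac{33}{8} \right)} \operatorname{atan}{\left(\frac{1}{4} \right)} \operatorname{atan}{\left(\frac{3}{4} \right)}.
Integral = F(3/2) - F(1/2) = - 10 \log{\left(\frac{33}{8} \right)} \operatorname{atan}{\left(\frac{1}{4} \right)} \operatorname{atan}{\left(\frac{3}{4} \right)} + 10 \log{\left(\frac{41}{8} \right)} \operatorname{atan}{\left(\frac{3}{4} \right)} \operatorname{atan}{\left(\frac{9}{4} \right)}.

Antiderivative: F(s) = 10 \log{\left(\frac{s^{2}}{2} + 4 \right)} \operatorname{atan}{\left(\frac{s}{2} \right)} \operatorname{atan}{\left(\frac{3 s}{2} \right)}; value = - 10 \log{\left(\frac{33}{8} \right)} \operatorname{atan}{\left(\frac{1}{4} \right)} \operatorname{atan}{\left(\frac{3}{4} \right)} + 10 \log{\left(\frac{41}{8} \right)} \operatorname{atan}{\left(\frac{3}{4} \right)} \operatorname{atan}{\left(\frac{9}{4} \right)}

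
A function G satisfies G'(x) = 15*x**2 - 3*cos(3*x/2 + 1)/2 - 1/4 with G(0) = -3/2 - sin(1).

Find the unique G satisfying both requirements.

Integrate term by term and add the pieces.
A general antiderivative is 5*x**3 - x/4 - sin(3*x/2 + 1) - 5/2 + C.
The condition gives C = -3/2 - sin(1) - (-5/2 - sin(1)) = 1.
So G(x) = 5*x**3 - x/4 - sin(3*x/2 + 1) - 3/2.
Check: d/dx[5*x**3 - x/4 - sin(3*x/2 + 1) - 3/2] = 15*x**2 - 3*cos(3*x/2 + 1)/2 - 1/4 = G'(x).

G(x) = 5*x**3 - x/4 - sin(3*x/2 + 1) - 3/2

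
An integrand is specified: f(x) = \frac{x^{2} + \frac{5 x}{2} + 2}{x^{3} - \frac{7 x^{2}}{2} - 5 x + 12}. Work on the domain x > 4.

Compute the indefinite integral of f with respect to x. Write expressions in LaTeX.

The denominator factors as \left(x - 4\right) \left(x + 2\right) \left(2 x - 3\right); partial fractions split f into directly integrable pieces: - \frac{64}{35 \left(2 x - 3\right)} + \frac{1}{21 \left(x + 2\right)} + \frac{28}{15 \left(x - 4\right)}.
Check: d/dx[\frac{28 \log{\left(x - 4 \right)}}{15} - \frac{32 \log{\left(x - \frac{3}{2} \right)}}{35} + \frac{\log{\left(x + 2 \right)}}{21}] = \frac{2 x^{2} + 5 x + 4}{2 x^{3} - 7 x^{2} - 10 x + 24}, which equals f(x).

F(x) = \frac{28 \log{\left(x - 4 \right)}}{15} - \frac{32 \log{\left(x - \frac{3}{2} \right)}}{35} + \frac{\log{\left(x + 2 \right)}}{21} + C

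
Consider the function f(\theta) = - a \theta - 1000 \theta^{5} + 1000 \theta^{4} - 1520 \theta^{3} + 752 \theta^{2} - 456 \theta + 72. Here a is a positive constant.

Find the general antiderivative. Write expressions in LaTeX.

F(\theta) = \frac{- 3 a \theta^{2} - 8 \left(5 \theta^{2} - 2 \theta + 3\right)^{3}}{6} + C

The integrand splits into summands that can be handled one at a time.
Check: d/d\theta[\frac{- 3 a \theta^{2} - 8 \left(5 \theta^{2} - 2 \theta + 3\right)^{3}}{6}] = - a \theta - 1000 \theta^{5} + 1000 \theta^{4} - 1520 \theta^{3} + 752 \theta^{2} - 456 \theta + 72 = f(\theta).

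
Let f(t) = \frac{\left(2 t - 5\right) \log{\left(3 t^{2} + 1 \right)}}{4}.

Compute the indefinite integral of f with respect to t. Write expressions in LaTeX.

Recover f(t) by differentiating a candidate F(t); any mismatch rules it out.
Check: d/dt[\frac{t^{2} \log{\left(3 t^{2} + 1 \right)}}{4} - \frac{t^{2}}{4} - \frac{5 t \log{\left(3 t^{2} + 1 \right)}}{4} + \frac{5 t}{2} + \frac{\log{\left(t^{2} + \frac{1}{3} \right)}}{12} - \frac{5 \sqrt{3} \operatorname{atan}{\left(\sqrt{3} t \right)}}{6}] = \frac{t \log{\left(3 t^{2} + 1 \right)}}{2} - \frac{5 \log{\left(3 t^{2} + 1 \right)}}{4}, which equals f(t).

F(t) = \frac{t^{2} \log{\left(3 t^{2} + 1 \right)}}{4} - \frac{t^{2}}{4} - \frac{5 t \log{\left(3 t^{2} + 1 \right)}}{4} + \frac{5 t}{2} + \frac{\log{\left(t^{2} + \frac{1}{3} \right)}}{12} - \frac{5 \sqrt{3} \operatorname{atan}{\left(\sqrt{3} t \right)}}{6} + C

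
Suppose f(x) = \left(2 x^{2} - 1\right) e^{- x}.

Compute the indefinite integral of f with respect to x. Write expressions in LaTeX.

F(x) = - \left(2 x^{2} + 4 x + 3\right) e^{- x} + C

f has the shape u'v + uv' for u = - 2 x^{2} - 4 x - 3 and v = e^{- x} — it is the derivative of the product u*v.
Check: d/dx[- \left(2 x^{2} + 4 x + 3\right) e^{- x}] = \left(2 x^{2} - 1\right) e^{- x} = f(x).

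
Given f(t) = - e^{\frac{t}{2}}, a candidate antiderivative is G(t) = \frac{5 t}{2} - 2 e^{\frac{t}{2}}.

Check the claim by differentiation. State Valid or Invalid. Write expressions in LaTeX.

Invalid: d/dt[G] - f = \frac{5}{2}, which is not 0.

d/dt[G] = \frac{5}{2} - e^{\frac{t}{2}}
d/dt[G] - f(t) = \frac{5}{2} != 0.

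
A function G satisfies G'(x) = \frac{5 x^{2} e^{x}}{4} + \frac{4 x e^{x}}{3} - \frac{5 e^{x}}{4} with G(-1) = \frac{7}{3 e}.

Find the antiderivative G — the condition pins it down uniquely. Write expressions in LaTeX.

G(x) = \frac{\left(x - 1\right) \left(15 x + 1\right) e^{x}}{12}

Recognize the product-rule pattern: G'(x) = u'v + uv' with u = \frac{5 x^{2}}{4} - \frac{7 x}{6} - \frac{1}{12}, v = e^{x}, so integration by parts undoes it.
A general antiderivative is \frac{\left(15 x^{2} - 14 x - 1\right) e^{x}}{12} + C.
The condition gives C = \frac{7}{3 e} - (\frac{7}{3 e}) = 0.
So G(x) = \frac{\left(x - 1\right) \left(15 x + 1\right) e^{x}}{12}.
Check: d/dx[\frac{\left(x - 1\right) \left(15 x + 1\right) e^{x}}{12}] = \frac{5 x^{2} e^{x}}{4} + \frac{4 x e^{x}}{3} - \frac{5 e^{x}}{4} = G'(x).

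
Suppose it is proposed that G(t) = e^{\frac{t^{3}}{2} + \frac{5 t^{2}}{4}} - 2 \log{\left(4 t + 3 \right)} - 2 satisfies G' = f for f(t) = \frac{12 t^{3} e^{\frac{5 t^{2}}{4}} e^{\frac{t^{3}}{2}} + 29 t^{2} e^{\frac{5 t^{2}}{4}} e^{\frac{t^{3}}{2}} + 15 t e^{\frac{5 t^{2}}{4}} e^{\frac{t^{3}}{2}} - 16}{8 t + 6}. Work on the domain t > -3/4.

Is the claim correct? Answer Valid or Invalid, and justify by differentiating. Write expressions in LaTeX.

d/dt[G] = \frac{12 t^{3} e^{\frac{5 t^{2}}{4}} e^{\frac{t^{3}}{2}} + 29 t^{2} e^{\frac{5 t^{2}}{4}} e^{\frac{t^{3}}{2}} + 15 t e^{\frac{5 t^{2}}{4}} e^{\frac{t^{3}}{2}} - 16}{8 t + 6}
This equals f(t) exactly, so the claim holds.

Valid. The derivative of G reproduces f.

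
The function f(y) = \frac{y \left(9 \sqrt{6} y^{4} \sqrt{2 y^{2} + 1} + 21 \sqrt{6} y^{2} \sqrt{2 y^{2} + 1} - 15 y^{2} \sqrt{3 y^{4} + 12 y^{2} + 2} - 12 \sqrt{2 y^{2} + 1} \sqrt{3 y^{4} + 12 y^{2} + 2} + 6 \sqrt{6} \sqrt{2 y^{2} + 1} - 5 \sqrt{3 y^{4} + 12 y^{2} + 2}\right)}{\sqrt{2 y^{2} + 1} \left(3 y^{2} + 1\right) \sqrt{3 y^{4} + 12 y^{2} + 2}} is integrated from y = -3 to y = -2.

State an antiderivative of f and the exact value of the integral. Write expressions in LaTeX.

Antiderivative: F(y) = \frac{\sqrt{6} \left(- 5 \sqrt{6} \sqrt{2 y^{2} + 1} + 6 \sqrt{3 y^{4} + 12 y^{2} + 2} - 4 \sqrt{6} \log{\left(y^{2} + \frac{1}{3} \right)} - 8 \sqrt{6} \log{\left(2 \right)}\right)}{12}; value = - \frac{\sqrt{2118}}{2} - \frac{15}{2} - 2 \log{\left(\frac{52}{3} \right)} + 2 \log{\left(\frac{112}{3} \right)} + \frac{5 \sqrt{19}}{2} + 7 \sqrt{3}

Whatever form F(y) takes, F'(y) = f(y) is non-negotiable.
F(y) = \frac{\sqrt{6} \left(- 5 \sqrt{6} \sqrt{2 y^{2} + 1} + 6 \sqrt{3 y^{4} + 12 y^{2} + 2} - 4 \sqrt{6} \log{\left(y^{2} + \frac{1}{3} \right)} - 8 \sqrt{6} \log{\left(2 \right)}\right)}{12} is an antiderivative of f.
Check: d/dy[\frac{\sqrt{6} \left(- 5 \sqrt{6} \sqrt{2 y^{2} + 1} + 6 \sqrt{3 y^{4} + 12 y^{2} + 2} - 4 \sqrt{6} \log{\left(y^{2} + \frac{1}{3} \right)} - 8 \sqrt{6} \log{\left(2 \right)}\right)}{12}] = \frac{9 \sqrt{6} y^{5} \sqrt{2 y^{2} + 1} + 21 \sqrt{6} y^{3} \sqrt{2 y^{2} + 1} - 15 y^{3} \sqrt{3 y^{4} + 12 y^{2} + 2} - 12 y \sqrt{2 y^{2} + 1} \sqrt{3 y^{4} + 12 y^{2} + 2} + 6 \sqrt{6} y \sqrt{2 y^{2} + 1} - 5 y \sqrt{3 y^{4} + 12 y^{2} + 2}}{3 y^{2} \sqrt{2 y^{2} + 1} \sqrt{3 y^{4} + 12 y^{2} + 2} + \sqrt{2 y^{2} + 1} \sqrt{3 y^{4} + 12 y^{2} + 2}}, which equals f(y).
F(-2) = - \frac{15}{2} - 2 \log{\left(\frac{13}{3} \right)} - 4 \log{\left(2 \right)} + 7 \sqrt{3}; F(-3) = - \frac{5 \sqrt{19}}{2} - 2 \log{\left(\frac{28}{3} \right)} - 4 \log{\left(2 \right)} + \frac{\sqrt{2118}}{2}.
Integral = F(-2) - F(-3) = - \frac{\sqrt{2118}}{2} - \frac{15}{2} - 2 \log{\left(\frac{52}{3} \right)} + 2 \log{\left(\frac{112}{3} \right)} + \frac{5 \sqrt{19}}{2} + 7 \sqrt{3}.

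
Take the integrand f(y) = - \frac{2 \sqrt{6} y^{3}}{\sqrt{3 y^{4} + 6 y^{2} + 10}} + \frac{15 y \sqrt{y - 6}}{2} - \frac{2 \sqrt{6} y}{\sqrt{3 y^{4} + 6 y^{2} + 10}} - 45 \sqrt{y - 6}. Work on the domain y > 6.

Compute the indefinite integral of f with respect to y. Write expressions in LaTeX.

F(y) = \frac{9 y^{2} \sqrt{y - 6} - 108 y \sqrt{y - 6} + 324 \sqrt{y - 6} - \sqrt{6} \sqrt{3 y^{4} + 6 y^{2} + 10}}{3} + C

Integrate term by term and add the pieces.
Check: d/dy[\frac{9 y^{2} \sqrt{y - 6} - 108 y \sqrt{y - 6} + 324 \sqrt{y - 6} - \sqrt{6} \sqrt{3 y^{4} + 6 y^{2} + 10}}{3}] = \frac{- 4 \sqrt{6} y^{3} \sqrt{y - 6} + 15 y^{2} \sqrt{3 y^{4} + 6 y^{2} + 10} - 4 \sqrt{6} y \sqrt{y - 6} - 180 y \sqrt{3 y^{4} + 6 y^{2} + 10} + 540 \sqrt{3 y^{4} + 6 y^{2} + 10}}{2 \sqrt{y - 6} \sqrt{3 y^{4} + 6 y^{2} + 10}}, which equals f(y).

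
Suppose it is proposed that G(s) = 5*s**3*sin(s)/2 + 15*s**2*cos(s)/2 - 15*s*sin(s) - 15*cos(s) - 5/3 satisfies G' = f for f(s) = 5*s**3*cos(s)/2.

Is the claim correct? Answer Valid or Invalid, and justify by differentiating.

Valid: G'(s) = f(s).

d/ds[G] = 5*s**3*cos(s)/2
This equals f(s) exactly, so the claim holds.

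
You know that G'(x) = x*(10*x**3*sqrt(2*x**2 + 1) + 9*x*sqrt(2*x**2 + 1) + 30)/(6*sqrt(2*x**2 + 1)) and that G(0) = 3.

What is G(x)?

Recover the given G'(x) by differentiating a candidate G(x); any mismatch rules it out.
A general antiderivative is x**5/3 + x**3/2 + 5*sqrt(2*x**2 + 1)/2 + C.
The condition gives C = 3 - (5/2) = 1/2.
So G(x) = x**5/3 + x**3/2 + 5*sqrt(2*x**2 + 1)/2 + 1/2.
Check: d/dx[x**5/3 + x**3/2 + 5*sqrt(2*x**2 + 1)/2 + 1/2] = (10*x**4*sqrt(2*x**2 + 1) + 9*x**2*sqrt(2*x**2 + 1) + 30*x)/(6*sqrt(2*x**2 + 1)), which equals G'(x).

G(x) = x**5/3 + x**3/2 + 5*sqrt(2*x**2 + 1)/2 + 1/2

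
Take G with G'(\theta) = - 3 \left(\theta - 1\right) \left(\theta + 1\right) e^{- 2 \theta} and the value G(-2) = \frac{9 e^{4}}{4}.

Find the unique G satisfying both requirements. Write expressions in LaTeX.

G(\theta) = \frac{\left(6 \theta^{2} + 6 \theta - 3\right) e^{- 2 \theta}}{4}

G'(\theta) has the shape u'v + uv' for u = \frac{3 \theta^{2}}{2} + \frac{3 \theta}{2} - \frac{3}{4} and v = e^{- 2 \theta} — it is the derivative of the product u*v.
A general antiderivative is \frac{\left(6 \theta^{2} + 6 \theta - 3\right) e^{- 2 \theta}}{4} + C.
The condition gives C = \frac{9 e^{4}}{4} - (\frac{9 e^{4}}{4}) = 0.
So G(\theta) = \frac{\left(6 \theta^{2} + 6 \theta - 3\right) e^{- 2 \theta}}{4}.
Check: d/d\theta[\frac{\left(6 \theta^{2} + 6 \theta - 3\right) e^{- 2 \theta}}{4}] = \left(3 - 3 \theta^{2}\right) e^{- 2 \theta}, which equals G'(\theta).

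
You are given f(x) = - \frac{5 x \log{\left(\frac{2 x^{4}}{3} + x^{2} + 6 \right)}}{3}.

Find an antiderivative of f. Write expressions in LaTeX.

An antiderivative is F(x) = \frac{5 \left(- 4 x^{2} \log{\left(\frac{2 x^{4}}{3} + x^{2} + 6 \right)} + 8 x^{2} - 3 \log{\left(x^{4} + \frac{3 x^{2}}{2} + 9 \right)} - 6 \sqrt{15} \operatorname{atan}{\left(\frac{4 \sqrt{15} x^{2}}{45} + \frac{\sqrt{15}}{15} \right)}\right)}{24}.

Differentiate the proposed F(x) back; it has to land on f(x) exactly.
Check: d/dx[\frac{5 \left(- 4 x^{2} \log{\left(\frac{2 x^{4}}{3} + x^{2} + 6 \right)} + 8 x^{2} - 3 \log{\left(x^{4} + \frac{3 x^{2}}{2} + 9 \right)} - 6 \sqrt{15} \operatorname{atan}{\left(\frac{4 \sqrt{15} x^{2}}{45} + \frac{\sqrt{15}}{15} \right)}\right)}{24}] = - \frac{5 x \log{\left(\frac{2 x^{4}}{3} + x^{2} + 6 \right)}}{3} = f(x).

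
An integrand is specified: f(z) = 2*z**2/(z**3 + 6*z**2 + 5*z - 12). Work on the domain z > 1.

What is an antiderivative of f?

An antiderivative is F(z) = log(z - 1)/10 - 9*log(z + 3)/2 + 32*log(z + 4)/5.

Factor the denominator ((z - 1)*(z + 3)*(z + 4)) and decompose: f = 32/(5*(z + 4)) - 9/(2*(z + 3)) + 1/(10*(z - 1)); each piece integrates to a log, atan, or power term.
Check: d/dz[log(z - 1)/10 - 9*log(z + 3)/2 + 32*log(z + 4)/5] = 2*z**2/(z**3 + 6*z**2 + 5*z - 12) = f(z).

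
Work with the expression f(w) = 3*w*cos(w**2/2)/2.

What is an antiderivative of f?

An antiderivative is F(w) = 3*sin(w**2/2)/2.

f matches the chain-rule pattern g'(h)*h' with inner function h(w) = w**2/2; substituting u = h(w) collapses the integral.
Check: d/dw[3*sin(w**2/2)/2] = 3*w*cos(w**2/2)/2 = f(w).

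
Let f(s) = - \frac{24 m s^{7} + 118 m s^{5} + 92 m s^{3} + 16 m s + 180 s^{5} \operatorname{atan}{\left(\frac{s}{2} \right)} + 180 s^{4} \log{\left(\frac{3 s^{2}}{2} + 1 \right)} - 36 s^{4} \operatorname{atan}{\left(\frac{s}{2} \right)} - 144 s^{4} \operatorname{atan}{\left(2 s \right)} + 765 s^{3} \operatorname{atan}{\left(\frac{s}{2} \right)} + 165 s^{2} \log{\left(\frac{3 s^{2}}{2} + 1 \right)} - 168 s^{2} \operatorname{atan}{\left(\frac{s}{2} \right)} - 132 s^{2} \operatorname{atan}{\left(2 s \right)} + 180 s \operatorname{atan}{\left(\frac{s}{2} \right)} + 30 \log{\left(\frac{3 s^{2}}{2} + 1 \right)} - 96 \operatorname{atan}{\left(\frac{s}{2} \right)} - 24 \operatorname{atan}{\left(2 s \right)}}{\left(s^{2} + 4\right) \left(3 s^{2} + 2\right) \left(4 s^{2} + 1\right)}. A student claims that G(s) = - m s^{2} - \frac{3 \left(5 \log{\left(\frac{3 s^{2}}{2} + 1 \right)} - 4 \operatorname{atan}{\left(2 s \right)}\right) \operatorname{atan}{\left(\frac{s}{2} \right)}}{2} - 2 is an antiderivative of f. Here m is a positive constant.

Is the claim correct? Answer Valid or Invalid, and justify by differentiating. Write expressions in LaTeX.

d/ds[G] = \frac{- 24 m s^{7} - 118 m s^{5} - 92 m s^{3} - 16 m s - 180 s^{5} \operatorname{atan}{\left(\frac{s}{2} \right)} - 180 s^{4} \log{\left(\frac{3 s^{2}}{2} + 1 \right)} + 36 s^{4} \operatorname{atan}{\left(\frac{s}{2} \right)} + 144 s^{4} \operatorname{atan}{\left(2 s \right)} - 765 s^{3} \operatorname{atan}{\left(\frac{s}{2} \right)} - 165 s^{2} \log{\left(\frac{3 s^{2}}{2} + 1 \right)} + 168 s^{2} \operatorname{atan}{\left(\frac{s}{2} \right)} + 132 s^{2} \operatorname{atan}{\left(2 s \right)} - 180 s \operatorname{atan}{\left(\frac{s}{2} \right)} - 30 \log{\left(\frac{3 s^{2}}{2} + 1 \right)} + 96 \operatorname{atan}{\left(\frac{s}{2} \right)} + 24 \operatorname{atan}{\left(2 s \right)}}{12 s^{6} + 59 s^{4} + 46 s^{2} + 8}
This equals f(s) exactly, so the claim holds.

Valid - differentiating G returns exactly f.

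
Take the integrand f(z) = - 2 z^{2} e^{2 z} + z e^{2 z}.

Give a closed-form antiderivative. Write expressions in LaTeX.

An antiderivative is F(z) = \frac{\left(- 4 z^{2} + 6 z - 3\right) e^{2 z}}{4}.

f has the shape u'v + uv' for u = - z^{2} + \frac{3 z}{2} - \frac{3}{4} and v = e^{2 z} — it is the derivative of the product u*v.
Check: d/dz[\frac{\left(- 4 z^{2} + 6 z - 3\right) e^{2 z}}{4}] = - 2 z^{2} e^{2 z} + z e^{2 z} = f(z).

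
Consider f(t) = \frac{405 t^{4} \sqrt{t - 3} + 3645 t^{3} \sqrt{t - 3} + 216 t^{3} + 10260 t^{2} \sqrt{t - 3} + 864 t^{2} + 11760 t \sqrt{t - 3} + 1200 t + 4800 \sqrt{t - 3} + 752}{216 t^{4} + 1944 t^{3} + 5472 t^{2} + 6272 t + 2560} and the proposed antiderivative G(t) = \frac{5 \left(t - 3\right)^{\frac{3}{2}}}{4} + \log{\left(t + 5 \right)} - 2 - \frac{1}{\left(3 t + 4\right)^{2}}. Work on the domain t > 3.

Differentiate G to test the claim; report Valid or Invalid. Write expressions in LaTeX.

d/dt[G] = \frac{405 t^{4} \sqrt{t - 3} + 3645 t^{3} \sqrt{t - 3} + 216 t^{3} + 10260 t^{2} \sqrt{t - 3} + 864 t^{2} + 11760 t \sqrt{t - 3} + 1200 t + 4800 \sqrt{t - 3} + 752}{216 t^{4} + 1944 t^{3} + 5472 t^{2} + 6272 t + 2560}
This equals f(t) exactly, so the claim holds.

Valid - differentiating G returns exactly f.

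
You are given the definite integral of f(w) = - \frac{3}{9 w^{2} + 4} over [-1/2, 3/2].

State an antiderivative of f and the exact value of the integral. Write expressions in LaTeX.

Antiderivative: F(w) = - \frac{\operatorname{atan}{\left(\frac{3 w}{2} \right)}}{2}; value = - \frac{\operatorname{atan}{\left(\frac{9}{4} \right)}}{2} - \frac{\operatorname{atan}{\left(\frac{3}{4} \right)}}{2}

Check any antiderivative F(w) by computing F'(w) and comparing it with f(w).
F(w) = - \frac{\operatorname{atan}{\left(\frac{3 w}{2} \right)}}{2} is an antiderivative of f.
Check: d/dw[- \frac{\operatorname{atan}{\left(\frac{3 w}{2} \right)}}{2}] = - \frac{3}{9 w^{2} + 4} = f(w).
F(3/2) = - \frac{\operatorname{atan}{\left(\frac{9}{4} \right)}}{2}; F(-1/2) = \frac{\operatorname{atan}{\left(\frac{3}{4} \right)}}{2}.
Integral = F(3/2) - F(-1/2) = - \frac{\operatorname{atan}{\left(\frac{9}{4} \right)}}{2} - \frac{\operatorname{atan}{\left(\frac{3}{4} \right)}}{2}.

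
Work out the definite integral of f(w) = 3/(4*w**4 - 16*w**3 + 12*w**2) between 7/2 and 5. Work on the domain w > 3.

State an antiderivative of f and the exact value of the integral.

The denominator factors as 4*w**2*(w - 3)*(w - 1); partial fractions split f into directly integrable pieces: -3/(8*(w - 1)) + 1/(24*(w - 3)) + 1/(3*w) + 1/(4*w**2).
F(w) = log(w)/3 + log(w - 3)/24 - 3*log(w - 1)/8 - 1/(4*w) is an antiderivative of f.
Check: d/dw[log(w)/3 + log(w - 3)/24 - 3*log(w - 1)/8 - 1/(4*w)] = 3/(4*w**4 - 16*w**3 + 12*w**2) = f(w).
F(5) = -3*log(4)/8 - 1/20 + log(2)/24 + log(5)/3; F(7/2) = -3*log(5/2)/8 - 1/14 - log(2)/24 + log(7/2)/3.
Integral = F(5) - F(7/2) = -3*log(4)/8 - log(7/2)/3 + 3/140 + log(2)/12 + 3*log(5/2)/8 + log(5)/3.

Antiderivative: F(w) = log(w)/3 + log(w - 3)/24 - 3*log(w - 1)/8 - 1/(4*w); value = -3*log(4)/8 - log(7/2)/3 + 3/140 + log(2)/12 + 3*log(5/2)/8 + log(5)/3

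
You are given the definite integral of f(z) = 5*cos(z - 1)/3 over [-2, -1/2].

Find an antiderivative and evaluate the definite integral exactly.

Any candidate F(z) must reproduce f(z) exactly when differentiated.
F(z) = 5*sin(z - 1)/3 is an antiderivative of f.
Check: d/dz[5*sin(z - 1)/3] = 5*cos(z - 1)/3 = f(z).
F(-1/2) = -5*sin(3/2)/3; F(-2) = -5*sin(3)/3.
Integral = F(-1/2) - F(-2) = -5*sin(3/2)/3 + 5*sin(3)/3.

Antiderivative: F(z) = 5*sin(z - 1)/3; value = -5*sin(3/2)/3 + 5*sin(3)/3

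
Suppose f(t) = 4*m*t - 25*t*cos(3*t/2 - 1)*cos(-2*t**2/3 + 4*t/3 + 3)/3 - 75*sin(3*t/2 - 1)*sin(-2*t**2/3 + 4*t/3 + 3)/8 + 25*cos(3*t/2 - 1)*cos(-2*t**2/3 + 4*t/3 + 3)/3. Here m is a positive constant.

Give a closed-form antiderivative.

An antiderivative is F(t) = 2*m*t**2 + 25*sin(-2*t**2/3 + 4*t/3 + 3)*cos(3*t/2 - 1)/4.

Integrate term by term and add the pieces.
Check: d/dt[2*m*t**2 + 25*sin(-2*t**2/3 + 4*t/3 + 3)*cos(3*t/2 - 1)/4] = 4*m*t - 25*t*cos(3*t/2 - 1)*cos(-2*t**2/3 + 4*t/3 + 3)/3 - 75*sin(3*t/2 - 1)*sin(-2*t**2/3 + 4*t/3 + 3)/8 + 25*cos(3*t/2 - 1)*cos(-2*t**2/3 + 4*t/3 + 3)/3 = f(t).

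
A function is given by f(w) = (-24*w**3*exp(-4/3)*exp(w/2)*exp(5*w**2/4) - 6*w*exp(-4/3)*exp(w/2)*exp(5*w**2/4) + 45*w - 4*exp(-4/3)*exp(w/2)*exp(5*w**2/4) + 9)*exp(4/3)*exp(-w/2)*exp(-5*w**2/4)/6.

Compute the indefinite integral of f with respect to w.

Whatever form F(w) takes, F'(w) = f(w) is non-negotiable.
Check: d/dw[(-12*w**4 - 6*w**2 - 8*w - 36*exp(-5*w**2/4 - w/2 + 4/3) + 39)/12] = (-24*w**3*exp(-4/3)*exp(w/2)*exp(5*w**2/4) - 6*w*exp(-4/3)*exp(w/2)*exp(5*w**2/4) + 45*w - 4*exp(-4/3)*exp(w/2)*exp(5*w**2/4) + 9)*exp(4/3)*exp(-w/2)*exp(-5*w**2/4)/6 = f(w).

F(w) = (-12*w**4 - 6*w**2 - 8*w - 36*exp(-5*w**2/4 - w/2 + 4/3) + 39)/12 + C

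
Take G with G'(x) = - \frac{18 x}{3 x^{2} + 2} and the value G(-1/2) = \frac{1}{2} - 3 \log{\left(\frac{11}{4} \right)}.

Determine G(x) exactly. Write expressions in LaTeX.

G(x) = - \frac{6 \log{\left(3 x^{2} + 2 \right)} - 1}{2}

The substitution u = 3 x^{2} + 2 works: G'(x) is exactly (dG/du)*(du/dx) for that inner function.
A general antiderivative is - 3 \log{\left(3 x^{2} + 2 \right)} + C.
The condition gives C = \frac{1}{2} - 3 \log{\left(\frac{11}{4} \right)} - (- 3 \log{\left(\frac{11}{4} \right)}) = \frac{1}{2}.
So G(x) = - \frac{6 \log{\left(3 x^{2} + 2 \right)} - 1}{2}.
Check: d/dx[- \frac{6 \log{\left(3 x^{2} + 2 \right)} - 1}{2}] = - \frac{18 x}{3 x^{2} + 2} = G'(x).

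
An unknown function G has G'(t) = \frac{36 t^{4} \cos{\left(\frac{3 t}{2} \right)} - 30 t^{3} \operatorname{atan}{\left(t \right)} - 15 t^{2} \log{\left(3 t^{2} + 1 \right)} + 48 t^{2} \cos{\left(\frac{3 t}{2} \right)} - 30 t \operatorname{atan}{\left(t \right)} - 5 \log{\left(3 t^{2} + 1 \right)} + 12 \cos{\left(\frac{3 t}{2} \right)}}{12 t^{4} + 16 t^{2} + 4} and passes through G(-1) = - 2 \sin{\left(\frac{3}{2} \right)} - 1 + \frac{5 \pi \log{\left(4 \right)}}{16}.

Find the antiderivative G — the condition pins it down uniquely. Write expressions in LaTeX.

Whatever form G(t) takes, its d/dt must return the stated G'(t).
A general antiderivative is - \frac{5 \log{\left(3 t^{2} + 1 \right)} \operatorname{atan}{\left(t \right)}}{4} + 2 \sin{\left(\frac{3 t}{2} \right)} + C.
The condition gives C = - 2 \sin{\left(\frac{3}{2} \right)} - 1 + \frac{5 \pi \log{\left(4 \right)}}{16} - (- 2 \sin{\left(\frac{3}{2} \right)} + \frac{5 \pi \log{\left(4 \right)}}{16}) = -1.
So G(t) = - \frac{5 \log{\left(3 t^{2} + 1 \right)} \operatorname{atan}{\left(t \right)}}{4} + 2 \sin{\left(\frac{3 t}{2} \right)} - 1.
Check: d/dt[- \frac{5 \log{\left(3 t^{2} + 1 \right)} \operatorname{atan}{\left(t \right)}}{4} + 2 \sin{\left(\frac{3 t}{2} \right)} - 1] = \frac{36 t^{4} \cos{\left(\frac{3 t}{2} \right)} - 30 t^{3} \operatorname{atan}{\left(t \right)} - 15 t^{2} \log{\left(3 t^{2} + 1 \right)} + 48 t^{2} \cos{\left(\frac{3 t}{2} \right)} - 30 t \operatorname{atan}{\left(t \right)} - 5 \log{\left(3 t^{2} + 1 \right)} + 12 \cos{\left(\frac{3 t}{2} \right)}}{12 t^{4} + 16 t^{2} + 4} = G'(t).

G(t) = - \frac{5 \log{\left(3 t^{2} + 1 \right)} \operatorname{atan}{\left(t \right)}}{4} + 2 \sin{\left(\frac{3 t}{2} \right)} - 1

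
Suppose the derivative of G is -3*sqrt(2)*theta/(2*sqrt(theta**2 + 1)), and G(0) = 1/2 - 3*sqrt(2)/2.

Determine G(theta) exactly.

G(theta) = (-3*sqrt(2)*sqrt(theta**2 + 1) + 1)/2

The substitution u = 2*theta**2 + 2 works: G'(theta) is exactly (dG/du)*(du/dtheta) for that inner function.
A general antiderivative is -3*sqrt(2*theta**2 + 2)/2 + C.
The condition gives C = 1/2 - 3*sqrt(2)/2 - (-3*sqrt(2)/2) = 1/2.
So G(theta) = (-3*sqrt(2)*sqrt(theta**2 + 1) + 1)/2.
Check: d/dtheta[(-3*sqrt(2)*sqrt(theta**2 + 1) + 1)/2] = -3*sqrt(2)*theta/(2*sqrt(theta**2 + 1)) = G'(theta).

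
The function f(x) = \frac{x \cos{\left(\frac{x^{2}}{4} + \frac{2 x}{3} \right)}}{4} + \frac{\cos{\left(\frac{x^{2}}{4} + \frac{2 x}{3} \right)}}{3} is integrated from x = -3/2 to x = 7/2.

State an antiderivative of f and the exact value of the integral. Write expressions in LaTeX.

Antiderivative: F(x) = \frac{\sin{\left(\frac{x^{2}}{4} + \frac{2 x}{3} \right)}}{2}; value = \frac{\sin{\left(\frac{259}{48} \right)}}{2} + \frac{\sin{\left(\frac{7}{16} \right)}}{2}

The substitution u = \frac{x^{2}}{4} + \frac{2 x}{3} works: f is exactly (dF/du)*(du/dx) for that inner function.
F(x) = \frac{\sin{\left(\frac{x^{2}}{4} + \frac{2 x}{3} \right)}}{2} is an antiderivative of f.
Check: d/dx[\frac{\sin{\left(\frac{x^{2}}{4} + \frac{2 x}{3} \right)}}{2}] = \frac{x \cos{\left(\frac{x^{2}}{4} + \frac{2 x}{3} \right)}}{4} + \frac{\cos{\left(\frac{x^{2}}{4} + \frac{2 x}{3} \right)}}{3} = f(x).
F(7/2) = \frac{\sin{\left(\frac{259}{48} \right)}}{2}; F(-3/2) = - \frac{\sin{\left(\frac{7}{16} \right)}}{2}.
Integral = F(7/2) - F(-3/2) = \frac{\sin{\left(\frac{259}{48} \right)}}{2} + \frac{\sin{\left(\frac{7}{16} \right)}}{2}.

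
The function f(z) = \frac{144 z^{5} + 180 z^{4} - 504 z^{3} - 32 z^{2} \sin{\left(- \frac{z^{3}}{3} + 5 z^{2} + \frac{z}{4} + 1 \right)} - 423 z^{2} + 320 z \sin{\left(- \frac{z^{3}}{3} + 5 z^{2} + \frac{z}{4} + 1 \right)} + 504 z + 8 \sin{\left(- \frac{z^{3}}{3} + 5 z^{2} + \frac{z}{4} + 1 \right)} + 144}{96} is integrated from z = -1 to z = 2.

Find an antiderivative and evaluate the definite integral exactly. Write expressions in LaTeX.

Whatever form F(z) takes, F'(z) = f(z) is non-negotiable.
F(z) = \frac{z^{6}}{4} + \frac{3 z^{5}}{8} - \frac{21 z^{4}}{16} - \frac{47 z^{3}}{32} + \frac{21 z^{2}}{8} + \frac{3 z}{2} - \frac{\cos{\left(- \frac{z^{3}}{3} + 5 z^{2} + \frac{z}{4} + 1 \right)}}{3} is an antiderivative of f.
Check: d/dz[\frac{z^{6}}{4} + \frac{3 z^{5}}{8} - \frac{21 z^{4}}{16} - \frac{47 z^{3}}{32} + \frac{21 z^{2}}{8} + \frac{3 z}{2} - \frac{\cos{\left(- \frac{z^{3}}{3} + 5 z^{2} + \frac{z}{4} + 1 \right)}}{3}] = \frac{3 z^{5}}{2} + \frac{15 z^{4}}{8} - \frac{21 z^{3}}{4} - \frac{z^{2} \sin{\left(- \frac{z^{3}}{3} + 5 z^{2} + \frac{z}{4} + 1 \right)}}{3} - \frac{141 z^{2}}{32} + \frac{10 z \sin{\left(- \frac{z^{3}}{3} + 5 z^{2} + \frac{z}{4} + 1 \right)}}{3} + \frac{21 z}{4} + \frac{\sin{\left(- \frac{z^{3}}{3} + 5 z^{2} + \frac{z}{4} + 1 \right)}}{12} + \frac{3}{2}, which equals f(z).
F(2) = \frac{35}{4} - \frac{\cos{\left(\frac{113}{6} \right)}}{3}; F(-1) = \frac{37}{32} - \frac{\cos{\left(\frac{73}{12} \right)}}{3}.
Integral = F(2) - F(-1) = - \frac{\cos{\left(\frac{113}{6} \right)}}{3} + \frac{\cos{\left(\frac{73}{12} \right)}}{3} + \frac{243}{32}.

Antiderivative: F(z) = \frac{z^{6}}{4} + \frac{3 z^{5}}{8} - \frac{21 z^{4}}{16} - \frac{47 z^{3}}{32} + \frac{21 z^{2}}{8} + \frac{3 z}{2} - \frac{\cos{\left(- \frac{z^{3}}{3} + 5 z^{2} + \frac{z}{4} + 1 \right)}}{3}; value = - \frac{\cos{\left(\frac{113}{6} \right)}}{3} + \frac{\cos{\left(\frac{73}{12} \right)}}{3} + \frac{243}{32}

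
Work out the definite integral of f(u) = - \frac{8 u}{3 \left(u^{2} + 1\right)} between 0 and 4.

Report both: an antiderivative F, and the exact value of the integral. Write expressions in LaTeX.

Antiderivative: F(u) = - \frac{4 \log{\left(3 u^{2} + 3 \right)}}{3}; value = - \frac{4 \log{\left(51 \right)}}{3} + \frac{4 \log{\left(3 \right)}}{3}

The substitution w = 3 u^{2} + 3 works: f is exactly (dF/dw)*(dw/du) for that inner function.
F(u) = - \frac{4 \log{\left(3 u^{2} + 3 \right)}}{3} is an antiderivative of f.
Check: d/du[- \frac{4 \log{\left(3 u^{2} + 3 \right)}}{3}] = - \frac{8 u}{3 u^{2} + 3}, which equals f(u).
F(4) = - \frac{4 \log{\left(51 \right)}}{3}; F(0) = - \frac{4 \log{\left(3 \right)}}{3}.
Integral = F(4) - F(0) = - \frac{4 \log{\left(51 \right)}}{3} + \frac{4 \log{\left(3 \right)}}{3}.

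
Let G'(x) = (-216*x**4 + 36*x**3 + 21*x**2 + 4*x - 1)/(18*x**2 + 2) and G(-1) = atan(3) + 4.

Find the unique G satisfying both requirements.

Whatever form G(x) takes, its d/dx must return the stated G'(x).
A general antiderivative is -4*x**3 + x**2 + 5*x/2 - atan(3*x) + 1/2 + C.
The condition gives C = atan(3) + 4 - (atan(3) + 3) = 1.
So G(x) = (-8*x**3 + 2*x**2 + 5*x - 2*atan(3*x) + 3)/2.
Check: d/dx[(-8*x**3 + 2*x**2 + 5*x - 2*atan(3*x) + 3)/2] = (-216*x**4 + 36*x**3 + 21*x**2 + 4*x - 1)/(18*x**2 + 2) = G'(x).

G(x) = (-8*x**3 + 2*x**2 + 5*x - 2*atan(3*x) + 3)/2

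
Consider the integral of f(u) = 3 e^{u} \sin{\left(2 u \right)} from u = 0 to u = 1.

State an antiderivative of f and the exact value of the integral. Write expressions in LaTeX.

Since d/du undoes antidifferentiation here, F'(u) = f(u) is required of F(u).
F(u) = - \frac{3 \left(- \sin{\left(2 u \right)} + 2 \cos{\left(2 u \right)}\right) e^{u}}{5} is an antiderivative of f.
Check: d/du[- \frac{3 \left(- \sin{\left(2 u \right)} + 2 \cos{\left(2 u \right)}\right) e^{u}}{5}] = 3 e^{u} \sin{\left(2 u \right)} = f(u).
F(1) = - \frac{6 e \cos{\left(2 \right)}}{5} + \frac{3 e \sin{\left(2 \right)}}{5}; F(0) = - \frac{6}{5}.
Integral = F(1) - F(0) = \frac{6}{5} - \frac{6 e \cos{\left(2 \right)}}{5} + \frac{3 e \sin{\left(2 \right)}}{5}.

Antiderivative: F(u) = - \frac{3 \left(- \sin{\left(2 u \right)} + 2 \cos{\left(2 u \right)}\right) e^{u}}{5}; value = \frac{6}{5} - \frac{6 e \cos{\left(2 \right)}}{5} + \frac{3 e \sin{\left(2 \right)}}{5}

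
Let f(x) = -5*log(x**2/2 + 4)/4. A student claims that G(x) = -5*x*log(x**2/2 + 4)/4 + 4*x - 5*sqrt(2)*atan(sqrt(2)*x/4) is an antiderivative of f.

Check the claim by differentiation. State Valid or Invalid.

Invalid: d/dx[G] - f = 3/2, which is not 0.

d/dx[G] = 3/2 - 5*log(x**2/2 + 4)/4
d/dx[G] - f(x) = 3/2 != 0.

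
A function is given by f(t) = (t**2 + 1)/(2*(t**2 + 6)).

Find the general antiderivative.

For F(t) to be correct the identity F'(t) - f(t) = 0 must hold.
Check: d/dt[(6*t - 5*sqrt(6)*atan(sqrt(6)*t/6))/12] = (t**2 + 1)/(2*t**2 + 12), which equals f(t).

F(t) = (6*t - 5*sqrt(6)*atan(sqrt(6)*t/6))/12 + C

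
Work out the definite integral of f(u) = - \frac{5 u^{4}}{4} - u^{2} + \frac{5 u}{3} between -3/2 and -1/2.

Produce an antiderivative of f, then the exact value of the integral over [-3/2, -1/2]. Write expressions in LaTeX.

Antiderivative: F(u) = - \frac{u^{5}}{4} - \frac{u^{3}}{3} + \frac{5 u^{2}}{6}; value = - \frac{297}{64}

The integrand splits into summands that can be handled one at a time.
F(u) = - \frac{u^{5}}{4} - \frac{u^{3}}{3} + \frac{5 u^{2}}{6} is an antiderivative of f.
Check: d/du[- \frac{u^{5}}{4} - \frac{u^{3}}{3} + \frac{5 u^{2}}{6}] = - \frac{5 u^{4}}{4} - u^{2} + \frac{5 u}{3} = f(u).
F(-1/2) = \frac{33}{128}; F(-3/2) = \frac{627}{128}.
Integral = F(-1/2) - F(-3/2) = - \frac{297}{64}.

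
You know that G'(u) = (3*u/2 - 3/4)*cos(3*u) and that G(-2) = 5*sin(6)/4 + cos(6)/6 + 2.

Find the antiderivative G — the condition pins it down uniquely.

A candidate passes only if d/du[G] lands on the given G'(u) exactly.
A general antiderivative is u*sin(3*u)/2 - sin(3*u)/4 + cos(3*u)/6 + C.
The condition gives C = 5*sin(6)/4 + cos(6)/6 + 2 - (5*sin(6)/4 + cos(6)/6) = 2.
So G(u) = (6*u*sin(3*u) - 3*sin(3*u) + 2*cos(3*u) + 24)/12.
Check: d/du[(6*u*sin(3*u) - 3*sin(3*u) + 2*cos(3*u) + 24)/12] = 3*u*cos(3*u)/2 - 3*cos(3*u)/4, which equals G'(u).

G(u) = (6*u*sin(3*u) - 3*sin(3*u) + 2*cos(3*u) + 24)/12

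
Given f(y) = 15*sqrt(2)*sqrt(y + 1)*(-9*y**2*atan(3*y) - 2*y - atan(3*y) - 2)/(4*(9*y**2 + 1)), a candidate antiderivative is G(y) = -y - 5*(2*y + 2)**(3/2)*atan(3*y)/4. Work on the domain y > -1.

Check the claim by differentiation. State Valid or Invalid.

d/dy[G] = (-135*sqrt(2)*y**2*sqrt(y + 1)*atan(3*y) - 36*y**2 - 30*sqrt(2)*y*sqrt(y + 1) - 15*sqrt(2)*sqrt(y + 1)*atan(3*y) - 30*sqrt(2)*sqrt(y + 1) - 4)/(36*y**2 + 4)
d/dy[G] - f(y) = -1 != 0.

Invalid: d/dy[G] - f = -1, which is not 0.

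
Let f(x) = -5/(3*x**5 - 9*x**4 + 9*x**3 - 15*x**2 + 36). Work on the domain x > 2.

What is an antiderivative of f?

An antiderivative is F(x) = 5*(152*(x - 2)*log(x - 2) - 98*(x - 2)*log(x + 1) - 27*(x - 2)*log(x**2 + 3) - 78*sqrt(3)*(x - 2)*atan(sqrt(3)*x/3) + 168)/(10584*(x - 2)).

Factor the denominator (3*(x - 2)**2*(x + 1)*(x**2 + 3)) and decompose: f = -5*(3*x + 13)/(588*(x**2 + 3)) - 5/(108*(x + 1)) + 95/(1323*(x - 2)) - 5/(63*(x - 2)**2); each piece integrates to a log, atan, or power term.
Check: d/dx[5*(152*(x - 2)*log(x - 2) - 98*(x - 2)*log(x + 1) - 27*(x - 2)*log(x**2 + 3) - 78*sqrt(3)*(x - 2)*atan(sqrt(3)*x/3) + 168)/(10584*(x - 2))] = -5/(3*x**5 - 9*x**4 + 9*x**3 - 15*x**2 + 36) = f(x).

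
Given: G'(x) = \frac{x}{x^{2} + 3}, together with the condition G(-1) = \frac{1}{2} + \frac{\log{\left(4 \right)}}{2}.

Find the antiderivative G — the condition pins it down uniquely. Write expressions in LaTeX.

G'(x) matches the chain-rule pattern g'(h)*h' with inner function h(x) = x^{2} + 3; substituting u = h(x) collapses the integral.
A general antiderivative is \frac{\log{\left(x^{2} + 3 \right)}}{2} + C.
The condition gives C = \frac{1}{2} + \frac{\log{\left(4 \right)}}{2} - (\frac{\log{\left(4 \right)}}{2}) = \frac{1}{2}.
So G(x) = \frac{\log{\left(x^{2} + 3 \right)}}{2} + \frac{1}{2}.
Check: d/dx[\frac{\log{\left(x^{2} + 3 \right)}}{2} + \frac{1}{2}] = \frac{x}{x^{2} + 3} = G'(x).

G(x) = \frac{\log{\left(x^{2} + 3 \right)}}{2} + \frac{1}{2}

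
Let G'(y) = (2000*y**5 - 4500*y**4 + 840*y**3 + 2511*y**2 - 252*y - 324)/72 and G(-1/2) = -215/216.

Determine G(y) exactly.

G'(y) matches the chain-rule pattern g'(h)*h' with inner function h(y) = -5*y**2/3 + 3*y/2 + 1; substituting u = h(y) collapses the integral.
A general antiderivative is -(-5*y**2/3 + 3*y/2 + 1)**3 + C.
The condition gives C = -215/216 - (1/216) = -1.
So G(y) = -(-5*y**2/3 + 3*y/2 + 1)**3 - 1.
Check: d/dy[-(-5*y**2/3 + 3*y/2 + 1)**3 - 1] = 250*y**5/9 - 125*y**4/2 + 35*y**3/3 + 279*y**2/8 - 7*y/2 - 9/2, which equals G'(y).

G(y) = -(-5*y**2/3 + 3*y/2 + 1)**3 - 1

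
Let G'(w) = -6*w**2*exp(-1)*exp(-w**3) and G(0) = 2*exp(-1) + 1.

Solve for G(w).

G(w) = 2*exp(-w**3 - 1) + 1

G'(w) matches the chain-rule pattern g'(h)*h' with inner function h(w) = -w**3 - 1; substituting u = h(w) collapses the integral.
A general antiderivative is 2*exp(-w**3 - 1) + C.
The condition gives C = 2*exp(-1) + 1 - (2*exp(-1)) = 1.
So G(w) = 2*exp(-w**3 - 1) + 1.
Check: d/dw[2*exp(-w**3 - 1) + 1] = -6*w**2*exp(-1)*exp(-w**3) = G'(w).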